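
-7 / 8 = -0.88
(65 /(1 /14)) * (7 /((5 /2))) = 2548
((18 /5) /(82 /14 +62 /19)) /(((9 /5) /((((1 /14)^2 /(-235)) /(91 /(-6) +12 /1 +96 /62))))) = 1767 /600610885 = 0.00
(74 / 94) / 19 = 37 / 893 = 0.04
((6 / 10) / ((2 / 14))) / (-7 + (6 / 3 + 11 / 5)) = -3 / 2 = -1.50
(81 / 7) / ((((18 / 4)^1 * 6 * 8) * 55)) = 3 / 3080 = 0.00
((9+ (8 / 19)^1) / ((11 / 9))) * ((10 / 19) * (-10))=-161100 / 3971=-40.57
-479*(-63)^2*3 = -5703453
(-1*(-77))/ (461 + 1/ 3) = 231/ 1384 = 0.17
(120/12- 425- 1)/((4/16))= -1664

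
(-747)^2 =558009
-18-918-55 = -991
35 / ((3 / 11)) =385 / 3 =128.33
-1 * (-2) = 2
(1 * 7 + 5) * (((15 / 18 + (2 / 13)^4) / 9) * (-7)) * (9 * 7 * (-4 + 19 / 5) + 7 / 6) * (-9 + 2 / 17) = -51808900451 / 65547495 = -790.40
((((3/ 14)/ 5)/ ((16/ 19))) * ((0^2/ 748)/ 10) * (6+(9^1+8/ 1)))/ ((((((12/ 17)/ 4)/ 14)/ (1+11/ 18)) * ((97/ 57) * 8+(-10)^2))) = 0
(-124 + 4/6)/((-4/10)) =925/3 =308.33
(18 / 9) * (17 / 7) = 34 / 7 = 4.86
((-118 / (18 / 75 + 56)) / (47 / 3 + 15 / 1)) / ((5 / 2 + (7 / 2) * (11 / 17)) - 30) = 25075 / 9248668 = 0.00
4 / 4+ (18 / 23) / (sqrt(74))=1.09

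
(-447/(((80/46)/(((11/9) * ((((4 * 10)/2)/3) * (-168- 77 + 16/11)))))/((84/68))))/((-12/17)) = -21422177/24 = -892590.71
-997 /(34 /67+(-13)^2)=-66799 /11357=-5.88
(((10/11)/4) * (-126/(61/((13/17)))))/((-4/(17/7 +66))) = 6.14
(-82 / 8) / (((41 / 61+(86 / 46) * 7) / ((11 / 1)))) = -632753 / 77216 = -8.19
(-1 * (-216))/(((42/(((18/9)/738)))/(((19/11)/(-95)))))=-4/15785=-0.00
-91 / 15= -6.07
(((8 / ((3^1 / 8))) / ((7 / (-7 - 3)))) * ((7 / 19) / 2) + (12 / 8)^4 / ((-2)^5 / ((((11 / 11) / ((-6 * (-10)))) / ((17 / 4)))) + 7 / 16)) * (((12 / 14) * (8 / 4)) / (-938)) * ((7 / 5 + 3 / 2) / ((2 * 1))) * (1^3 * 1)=1211665733 / 81435044810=0.01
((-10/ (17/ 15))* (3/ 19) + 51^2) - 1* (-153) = 889092/ 323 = 2752.61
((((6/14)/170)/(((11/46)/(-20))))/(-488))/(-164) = -69/26190472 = -0.00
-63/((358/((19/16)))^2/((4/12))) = -7581/32809984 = -0.00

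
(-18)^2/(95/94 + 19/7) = 71064/817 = 86.98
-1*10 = -10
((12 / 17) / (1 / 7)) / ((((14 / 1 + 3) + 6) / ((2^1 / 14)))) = 0.03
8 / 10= 4 / 5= 0.80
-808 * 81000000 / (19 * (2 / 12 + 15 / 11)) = -42768000000 / 19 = -2250947368.42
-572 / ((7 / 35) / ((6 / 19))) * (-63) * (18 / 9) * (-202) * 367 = -160289569440 / 19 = -8436293128.42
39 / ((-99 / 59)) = -767 / 33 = -23.24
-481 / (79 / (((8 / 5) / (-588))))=962 / 58065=0.02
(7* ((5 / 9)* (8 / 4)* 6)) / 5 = 28 / 3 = 9.33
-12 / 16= -0.75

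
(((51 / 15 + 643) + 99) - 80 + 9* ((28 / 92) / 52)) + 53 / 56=55790933 / 83720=666.40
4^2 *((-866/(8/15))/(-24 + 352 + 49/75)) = -1948500/24649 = -79.05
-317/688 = -0.46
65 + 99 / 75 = 1658 / 25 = 66.32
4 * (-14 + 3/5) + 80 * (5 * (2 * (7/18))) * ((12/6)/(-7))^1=-6412/45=-142.49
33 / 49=0.67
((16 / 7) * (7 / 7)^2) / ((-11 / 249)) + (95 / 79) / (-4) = -52.04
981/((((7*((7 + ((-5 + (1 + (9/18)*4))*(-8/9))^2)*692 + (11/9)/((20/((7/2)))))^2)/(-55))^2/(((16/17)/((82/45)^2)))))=2648862689171846400000000/377163141087911418147032788856021633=0.00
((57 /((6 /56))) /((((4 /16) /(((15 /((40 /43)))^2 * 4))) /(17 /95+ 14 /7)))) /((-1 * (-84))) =1148229 /20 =57411.45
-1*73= -73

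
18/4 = 9/2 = 4.50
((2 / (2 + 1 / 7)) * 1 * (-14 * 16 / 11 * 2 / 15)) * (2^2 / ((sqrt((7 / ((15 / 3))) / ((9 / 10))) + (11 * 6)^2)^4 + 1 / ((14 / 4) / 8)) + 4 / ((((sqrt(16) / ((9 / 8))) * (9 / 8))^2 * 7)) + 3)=-49592488973441496245547833286093274592 / 6446502637041347374392023053341582675 + 561150516510194688 * sqrt(14) / 65116188252942902771636596498399825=-7.69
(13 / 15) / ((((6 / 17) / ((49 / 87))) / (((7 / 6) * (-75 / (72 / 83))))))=-31458245 / 225504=-139.50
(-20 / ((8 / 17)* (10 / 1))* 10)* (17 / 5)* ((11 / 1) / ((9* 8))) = -3179 / 144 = -22.08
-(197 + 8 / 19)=-3751 / 19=-197.42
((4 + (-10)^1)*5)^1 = -30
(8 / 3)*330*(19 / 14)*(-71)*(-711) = 60288737.14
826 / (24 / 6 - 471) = -1.77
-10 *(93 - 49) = -440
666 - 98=568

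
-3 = -3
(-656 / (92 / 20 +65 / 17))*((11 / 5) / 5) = -30668 / 895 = -34.27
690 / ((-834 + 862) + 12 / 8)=1380 / 59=23.39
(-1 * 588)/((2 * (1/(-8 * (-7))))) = -16464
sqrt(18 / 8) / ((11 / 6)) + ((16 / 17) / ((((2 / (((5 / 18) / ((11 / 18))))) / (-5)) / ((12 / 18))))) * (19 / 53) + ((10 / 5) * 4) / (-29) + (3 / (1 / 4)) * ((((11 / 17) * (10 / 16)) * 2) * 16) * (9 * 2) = 2410509139 / 862257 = 2795.58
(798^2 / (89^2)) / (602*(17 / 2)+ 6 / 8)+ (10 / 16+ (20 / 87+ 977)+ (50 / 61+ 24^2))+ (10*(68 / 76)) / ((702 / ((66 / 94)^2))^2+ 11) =1207448500730503596380048225 / 776648907898079905904424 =1554.69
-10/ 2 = -5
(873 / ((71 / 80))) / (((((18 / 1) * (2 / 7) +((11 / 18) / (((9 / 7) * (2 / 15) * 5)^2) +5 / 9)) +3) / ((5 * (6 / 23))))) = 9503827200 / 70592957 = 134.63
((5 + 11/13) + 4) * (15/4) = 480/13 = 36.92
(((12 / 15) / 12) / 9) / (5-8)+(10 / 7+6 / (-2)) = -4462 / 2835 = -1.57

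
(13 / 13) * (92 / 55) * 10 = 16.73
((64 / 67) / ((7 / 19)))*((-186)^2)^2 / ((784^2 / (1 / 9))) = 631688364 / 1126069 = 560.97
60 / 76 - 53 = -992 / 19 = -52.21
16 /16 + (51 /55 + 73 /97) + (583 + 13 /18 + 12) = 57464551 /96030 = 598.40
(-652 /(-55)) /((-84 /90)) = -978 /77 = -12.70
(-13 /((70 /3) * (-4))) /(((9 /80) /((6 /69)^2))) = 104 /11109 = 0.01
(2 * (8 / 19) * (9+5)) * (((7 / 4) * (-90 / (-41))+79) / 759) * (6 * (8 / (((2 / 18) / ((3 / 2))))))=833.83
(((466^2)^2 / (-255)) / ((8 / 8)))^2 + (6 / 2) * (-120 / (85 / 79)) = 2223757027355283572296 / 65025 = 34198493308039731.98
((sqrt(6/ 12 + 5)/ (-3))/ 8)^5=-121 * sqrt(22)/ 63700992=-0.00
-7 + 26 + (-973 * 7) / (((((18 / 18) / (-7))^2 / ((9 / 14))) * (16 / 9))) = -3861229 / 32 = -120663.41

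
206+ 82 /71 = 14708 /71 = 207.15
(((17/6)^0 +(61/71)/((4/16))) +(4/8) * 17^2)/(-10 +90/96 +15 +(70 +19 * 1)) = 169192/107849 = 1.57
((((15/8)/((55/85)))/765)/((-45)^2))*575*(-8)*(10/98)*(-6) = 230/43659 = 0.01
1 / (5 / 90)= 18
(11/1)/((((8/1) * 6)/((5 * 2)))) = 55/24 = 2.29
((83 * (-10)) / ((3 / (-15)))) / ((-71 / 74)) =-307100 / 71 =-4325.35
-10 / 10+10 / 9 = 1 / 9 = 0.11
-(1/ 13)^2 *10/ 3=-0.02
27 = 27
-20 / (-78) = 10 / 39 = 0.26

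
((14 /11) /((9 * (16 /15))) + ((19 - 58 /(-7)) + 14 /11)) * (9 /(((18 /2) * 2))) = 14.35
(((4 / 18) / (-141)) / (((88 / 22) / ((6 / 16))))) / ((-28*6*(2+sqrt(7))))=-1 / 1705536+sqrt(7) / 3411072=0.00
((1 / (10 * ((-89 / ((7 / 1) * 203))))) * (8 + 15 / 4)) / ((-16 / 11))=734657 / 56960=12.90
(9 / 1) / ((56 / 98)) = 63 / 4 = 15.75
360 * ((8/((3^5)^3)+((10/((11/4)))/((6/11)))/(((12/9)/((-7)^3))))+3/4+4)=-981608727550/1594323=-615690.00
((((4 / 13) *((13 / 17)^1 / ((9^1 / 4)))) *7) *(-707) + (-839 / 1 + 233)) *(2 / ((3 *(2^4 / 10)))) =-429755 / 918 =-468.14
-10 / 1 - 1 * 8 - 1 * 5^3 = -143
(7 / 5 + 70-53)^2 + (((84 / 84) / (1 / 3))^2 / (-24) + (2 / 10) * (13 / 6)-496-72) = -137629 / 600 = -229.38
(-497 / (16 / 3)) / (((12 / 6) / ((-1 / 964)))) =1491 / 30848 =0.05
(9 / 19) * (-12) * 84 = -9072 / 19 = -477.47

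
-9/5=-1.80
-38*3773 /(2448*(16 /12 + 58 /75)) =-1792175 /64464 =-27.80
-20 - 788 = -808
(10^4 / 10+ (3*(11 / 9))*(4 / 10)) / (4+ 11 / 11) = 15022 / 75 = 200.29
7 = 7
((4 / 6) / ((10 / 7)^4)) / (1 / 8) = 2401 / 1875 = 1.28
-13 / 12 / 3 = -13 / 36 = -0.36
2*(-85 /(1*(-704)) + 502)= 353493 /352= 1004.24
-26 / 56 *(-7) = 13 / 4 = 3.25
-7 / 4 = -1.75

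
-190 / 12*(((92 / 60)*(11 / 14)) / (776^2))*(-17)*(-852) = -0.46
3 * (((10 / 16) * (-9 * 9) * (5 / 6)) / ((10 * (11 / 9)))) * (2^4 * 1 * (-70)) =127575 / 11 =11597.73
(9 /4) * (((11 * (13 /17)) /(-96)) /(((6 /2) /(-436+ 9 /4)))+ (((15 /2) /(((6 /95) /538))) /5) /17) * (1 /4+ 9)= 553808045 /34816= 15906.71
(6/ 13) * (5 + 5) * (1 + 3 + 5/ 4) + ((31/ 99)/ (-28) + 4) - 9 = 692597/ 36036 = 19.22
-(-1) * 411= 411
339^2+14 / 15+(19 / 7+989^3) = 101585042333 / 105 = 967476593.65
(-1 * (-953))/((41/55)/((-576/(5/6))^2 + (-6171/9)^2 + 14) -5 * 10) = -2235812132917/117303887605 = -19.06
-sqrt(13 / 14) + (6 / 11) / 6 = 1 / 11 - sqrt(182) / 14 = -0.87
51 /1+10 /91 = 4651 /91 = 51.11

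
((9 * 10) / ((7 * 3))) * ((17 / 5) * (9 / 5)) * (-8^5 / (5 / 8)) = -240648192 / 175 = -1375132.53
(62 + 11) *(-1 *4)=-292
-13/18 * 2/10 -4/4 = -103/90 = -1.14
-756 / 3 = -252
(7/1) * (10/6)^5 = 21875/243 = 90.02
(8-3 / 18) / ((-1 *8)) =-47 / 48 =-0.98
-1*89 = -89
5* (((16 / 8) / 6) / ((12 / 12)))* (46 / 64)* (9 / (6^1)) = 115 / 64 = 1.80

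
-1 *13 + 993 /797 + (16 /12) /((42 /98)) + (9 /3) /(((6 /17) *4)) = -374027 /57384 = -6.52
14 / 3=4.67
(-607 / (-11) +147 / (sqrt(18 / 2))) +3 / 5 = 5763 / 55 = 104.78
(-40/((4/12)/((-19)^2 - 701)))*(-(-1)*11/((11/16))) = 652800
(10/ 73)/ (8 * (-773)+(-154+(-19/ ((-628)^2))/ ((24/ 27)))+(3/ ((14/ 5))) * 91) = -31550720/ 1437313570051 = -0.00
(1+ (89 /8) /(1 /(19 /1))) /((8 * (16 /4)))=1699 /256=6.64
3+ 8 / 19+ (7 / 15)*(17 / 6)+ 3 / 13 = 110573 / 22230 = 4.97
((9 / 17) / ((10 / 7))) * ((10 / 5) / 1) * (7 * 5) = 441 / 17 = 25.94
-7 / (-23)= 7 / 23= 0.30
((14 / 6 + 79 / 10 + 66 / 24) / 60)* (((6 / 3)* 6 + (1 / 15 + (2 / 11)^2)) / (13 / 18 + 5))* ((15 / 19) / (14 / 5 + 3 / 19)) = 17107619 / 140084120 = 0.12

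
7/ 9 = 0.78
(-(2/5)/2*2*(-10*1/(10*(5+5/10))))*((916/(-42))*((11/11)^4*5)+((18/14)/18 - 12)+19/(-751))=-7633258/867405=-8.80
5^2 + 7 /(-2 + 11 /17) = 456 /23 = 19.83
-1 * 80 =-80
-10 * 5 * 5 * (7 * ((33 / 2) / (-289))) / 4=28875 / 1156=24.98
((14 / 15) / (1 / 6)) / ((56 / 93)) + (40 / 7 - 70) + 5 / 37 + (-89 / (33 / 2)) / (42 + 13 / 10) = -2034548407 / 37008510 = -54.98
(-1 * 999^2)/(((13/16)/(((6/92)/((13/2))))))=-47904048/3887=-12324.17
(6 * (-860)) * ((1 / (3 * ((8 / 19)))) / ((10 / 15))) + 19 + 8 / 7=-85503 / 14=-6107.36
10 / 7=1.43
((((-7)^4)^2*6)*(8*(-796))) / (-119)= 1850937114.35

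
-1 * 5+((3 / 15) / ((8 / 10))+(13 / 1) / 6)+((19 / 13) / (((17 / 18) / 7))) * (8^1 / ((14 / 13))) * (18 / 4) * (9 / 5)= 662213 / 1020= 649.23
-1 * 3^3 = -27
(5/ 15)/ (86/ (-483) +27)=161/ 12955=0.01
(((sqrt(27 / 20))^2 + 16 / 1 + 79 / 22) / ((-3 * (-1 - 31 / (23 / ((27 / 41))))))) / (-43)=-4344401 / 50516400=-0.09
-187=-187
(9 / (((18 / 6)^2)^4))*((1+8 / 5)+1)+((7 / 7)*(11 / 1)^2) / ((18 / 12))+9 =36317 / 405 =89.67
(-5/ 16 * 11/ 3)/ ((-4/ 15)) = 4.30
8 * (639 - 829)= -1520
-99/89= -1.11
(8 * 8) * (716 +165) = 56384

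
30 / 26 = 15 / 13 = 1.15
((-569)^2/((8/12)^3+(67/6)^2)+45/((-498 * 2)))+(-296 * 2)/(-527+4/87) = 532425804005367/205462069460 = 2591.36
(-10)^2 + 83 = 183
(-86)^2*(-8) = -59168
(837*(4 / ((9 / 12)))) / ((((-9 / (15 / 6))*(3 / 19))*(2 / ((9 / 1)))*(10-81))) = 35340 / 71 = 497.75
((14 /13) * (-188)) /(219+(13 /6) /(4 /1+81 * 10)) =-12854688 /13904917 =-0.92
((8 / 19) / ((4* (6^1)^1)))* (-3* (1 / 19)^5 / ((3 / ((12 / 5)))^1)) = -4 / 235229405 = -0.00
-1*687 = -687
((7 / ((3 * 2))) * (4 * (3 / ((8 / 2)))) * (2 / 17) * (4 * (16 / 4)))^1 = 112 / 17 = 6.59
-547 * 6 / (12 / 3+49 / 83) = -90802 / 127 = -714.98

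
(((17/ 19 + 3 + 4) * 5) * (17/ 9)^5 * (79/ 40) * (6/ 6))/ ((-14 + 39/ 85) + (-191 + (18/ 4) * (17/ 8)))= -953433975500/ 99167855067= -9.61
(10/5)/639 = 2/639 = 0.00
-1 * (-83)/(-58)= -83/58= -1.43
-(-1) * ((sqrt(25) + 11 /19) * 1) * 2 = 212 /19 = 11.16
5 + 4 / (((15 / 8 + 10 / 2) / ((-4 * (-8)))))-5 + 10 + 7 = 35.62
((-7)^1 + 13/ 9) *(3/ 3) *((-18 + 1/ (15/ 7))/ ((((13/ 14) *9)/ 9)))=36820/ 351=104.90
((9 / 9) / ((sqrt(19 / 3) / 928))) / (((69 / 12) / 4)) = 14848 * sqrt(57) / 437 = 256.52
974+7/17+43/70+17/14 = 580863/595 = 976.24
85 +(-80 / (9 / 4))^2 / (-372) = 614705 / 7533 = 81.60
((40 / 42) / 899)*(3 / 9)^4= 20 / 1529199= 0.00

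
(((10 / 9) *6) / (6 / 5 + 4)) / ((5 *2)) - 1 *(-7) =278 / 39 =7.13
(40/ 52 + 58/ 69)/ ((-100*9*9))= -361/ 1816425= -0.00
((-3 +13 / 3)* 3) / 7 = 4 / 7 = 0.57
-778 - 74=-852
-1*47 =-47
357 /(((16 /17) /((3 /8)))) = 18207 /128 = 142.24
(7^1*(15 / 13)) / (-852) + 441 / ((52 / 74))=2316979 / 3692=627.57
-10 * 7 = -70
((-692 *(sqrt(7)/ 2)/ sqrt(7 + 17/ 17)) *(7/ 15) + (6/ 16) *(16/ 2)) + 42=45 -1211 *sqrt(14)/ 30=-106.04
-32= -32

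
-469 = -469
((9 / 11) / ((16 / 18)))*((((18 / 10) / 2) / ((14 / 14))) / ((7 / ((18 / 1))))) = 6561 / 3080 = 2.13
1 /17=0.06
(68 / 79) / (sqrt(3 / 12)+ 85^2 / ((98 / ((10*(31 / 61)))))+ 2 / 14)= 406504 / 177243847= 0.00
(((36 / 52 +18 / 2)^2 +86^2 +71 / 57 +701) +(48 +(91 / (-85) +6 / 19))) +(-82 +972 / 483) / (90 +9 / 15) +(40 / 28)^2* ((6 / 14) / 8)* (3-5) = 2678534998122476 / 325130816465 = 8238.33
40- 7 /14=79 /2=39.50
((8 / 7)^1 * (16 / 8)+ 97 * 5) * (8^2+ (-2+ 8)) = 34110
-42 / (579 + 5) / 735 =-1 / 10220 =-0.00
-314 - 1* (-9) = -305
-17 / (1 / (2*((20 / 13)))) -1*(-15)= -485 / 13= -37.31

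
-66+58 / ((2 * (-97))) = -6431 / 97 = -66.30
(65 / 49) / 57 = 65 / 2793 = 0.02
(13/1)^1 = 13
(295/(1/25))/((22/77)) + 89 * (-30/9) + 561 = 26076.83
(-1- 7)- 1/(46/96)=-232/23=-10.09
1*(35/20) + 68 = 279/4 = 69.75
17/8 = 2.12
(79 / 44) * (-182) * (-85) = 611065 / 22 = 27775.68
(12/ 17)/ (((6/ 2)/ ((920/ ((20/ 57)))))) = 10488/ 17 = 616.94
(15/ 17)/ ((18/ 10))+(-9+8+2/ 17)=-20/ 51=-0.39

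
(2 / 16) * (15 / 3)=5 / 8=0.62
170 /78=85 /39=2.18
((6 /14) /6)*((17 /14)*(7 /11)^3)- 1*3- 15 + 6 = -63769 /5324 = -11.98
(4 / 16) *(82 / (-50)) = -41 / 100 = -0.41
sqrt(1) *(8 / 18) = 0.44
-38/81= -0.47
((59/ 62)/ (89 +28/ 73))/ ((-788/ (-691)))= 2976137/ 318785400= 0.01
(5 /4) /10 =0.12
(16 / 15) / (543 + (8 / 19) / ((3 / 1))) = 304 / 154795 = 0.00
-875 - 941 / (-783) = -684184 / 783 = -873.80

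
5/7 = 0.71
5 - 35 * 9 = -310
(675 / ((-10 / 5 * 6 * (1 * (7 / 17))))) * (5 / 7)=-19125 / 196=-97.58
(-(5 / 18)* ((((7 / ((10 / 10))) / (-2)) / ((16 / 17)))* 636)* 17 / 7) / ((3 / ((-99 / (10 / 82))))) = -6907967 / 16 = -431747.94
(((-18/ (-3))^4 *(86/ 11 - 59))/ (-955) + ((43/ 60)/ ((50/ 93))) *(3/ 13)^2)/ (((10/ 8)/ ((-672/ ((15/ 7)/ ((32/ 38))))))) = -309677592768768/ 21082221875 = -14689.04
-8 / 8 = -1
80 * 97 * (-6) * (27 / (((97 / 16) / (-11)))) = 2280960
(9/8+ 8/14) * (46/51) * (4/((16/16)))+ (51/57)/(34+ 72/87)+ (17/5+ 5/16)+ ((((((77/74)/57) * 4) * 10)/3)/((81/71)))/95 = 92323156883471/9362563504560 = 9.86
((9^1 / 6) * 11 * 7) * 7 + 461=2539 / 2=1269.50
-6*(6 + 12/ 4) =-54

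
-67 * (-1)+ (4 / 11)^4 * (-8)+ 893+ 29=14477901 / 14641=988.86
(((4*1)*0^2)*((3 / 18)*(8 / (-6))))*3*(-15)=0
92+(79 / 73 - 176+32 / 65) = -391109 / 4745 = -82.43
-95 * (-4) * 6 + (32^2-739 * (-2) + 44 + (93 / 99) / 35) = 5574061 / 1155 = 4826.03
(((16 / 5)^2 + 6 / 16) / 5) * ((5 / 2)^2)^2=10615 / 128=82.93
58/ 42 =29/ 21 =1.38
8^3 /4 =128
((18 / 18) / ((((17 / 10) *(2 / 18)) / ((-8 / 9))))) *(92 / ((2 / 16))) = -58880 / 17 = -3463.53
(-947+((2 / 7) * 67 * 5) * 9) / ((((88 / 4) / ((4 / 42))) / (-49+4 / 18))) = 262961 / 14553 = 18.07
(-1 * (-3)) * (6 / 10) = 9 / 5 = 1.80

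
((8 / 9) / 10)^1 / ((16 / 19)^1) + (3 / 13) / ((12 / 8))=607 / 2340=0.26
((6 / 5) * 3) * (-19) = -342 / 5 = -68.40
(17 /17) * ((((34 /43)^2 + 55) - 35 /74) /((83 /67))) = 505599353 /11356558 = 44.52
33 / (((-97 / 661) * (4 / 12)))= -65439 / 97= -674.63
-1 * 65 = -65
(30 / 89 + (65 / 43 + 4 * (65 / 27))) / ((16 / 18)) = 1186045 / 91848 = 12.91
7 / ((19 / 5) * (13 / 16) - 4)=-560 / 73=-7.67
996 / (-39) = -332 / 13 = -25.54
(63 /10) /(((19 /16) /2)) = 1008 /95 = 10.61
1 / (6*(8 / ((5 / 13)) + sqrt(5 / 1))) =260 / 32073 -25*sqrt(5) / 64146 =0.01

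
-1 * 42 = -42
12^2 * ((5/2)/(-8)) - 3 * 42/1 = -171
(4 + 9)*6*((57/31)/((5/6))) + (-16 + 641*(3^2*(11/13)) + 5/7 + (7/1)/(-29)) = 2060784119/409045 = 5038.04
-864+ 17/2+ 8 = -1695/2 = -847.50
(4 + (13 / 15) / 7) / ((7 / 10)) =866 / 147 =5.89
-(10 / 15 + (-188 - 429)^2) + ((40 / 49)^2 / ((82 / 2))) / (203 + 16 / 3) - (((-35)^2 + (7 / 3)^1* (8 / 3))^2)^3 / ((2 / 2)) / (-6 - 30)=4556063356183230477611985466517 / 47084025132900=96764525618258528.72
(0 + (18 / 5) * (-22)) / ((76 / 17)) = -1683 / 95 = -17.72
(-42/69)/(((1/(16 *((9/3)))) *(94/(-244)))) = 81984/1081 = 75.84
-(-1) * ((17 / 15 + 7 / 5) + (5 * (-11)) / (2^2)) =-673 / 60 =-11.22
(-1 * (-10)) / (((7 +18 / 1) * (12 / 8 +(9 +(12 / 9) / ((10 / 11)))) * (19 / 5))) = 60 / 6821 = 0.01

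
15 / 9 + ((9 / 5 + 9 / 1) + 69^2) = 71602 / 15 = 4773.47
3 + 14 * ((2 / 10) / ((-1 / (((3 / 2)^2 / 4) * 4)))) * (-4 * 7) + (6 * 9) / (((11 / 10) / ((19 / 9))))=15567 / 55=283.04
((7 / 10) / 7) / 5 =1 / 50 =0.02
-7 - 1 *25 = -32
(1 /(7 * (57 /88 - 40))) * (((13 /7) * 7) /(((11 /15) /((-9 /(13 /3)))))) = 3240 /24241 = 0.13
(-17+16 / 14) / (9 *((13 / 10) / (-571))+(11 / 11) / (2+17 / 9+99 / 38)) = -469230670 / 3950247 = -118.79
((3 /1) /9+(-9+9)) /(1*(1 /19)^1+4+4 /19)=19 /243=0.08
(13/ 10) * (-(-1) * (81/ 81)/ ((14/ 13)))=169/ 140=1.21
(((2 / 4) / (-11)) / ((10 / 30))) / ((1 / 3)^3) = -81 / 22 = -3.68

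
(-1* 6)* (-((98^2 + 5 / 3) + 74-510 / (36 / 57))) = 53233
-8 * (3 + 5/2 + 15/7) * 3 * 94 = -120696/7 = -17242.29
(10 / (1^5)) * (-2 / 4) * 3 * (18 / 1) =-270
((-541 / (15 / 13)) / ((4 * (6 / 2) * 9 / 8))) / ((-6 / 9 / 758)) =5331014 / 135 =39488.99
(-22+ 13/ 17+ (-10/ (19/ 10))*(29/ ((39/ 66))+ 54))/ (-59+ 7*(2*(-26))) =2367167/ 1776177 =1.33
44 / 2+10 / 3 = 76 / 3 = 25.33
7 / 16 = 0.44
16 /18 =8 /9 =0.89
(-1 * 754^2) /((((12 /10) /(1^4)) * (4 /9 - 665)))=4263870 /5981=712.90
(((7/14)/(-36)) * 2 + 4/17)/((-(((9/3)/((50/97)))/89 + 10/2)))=-282575/6897546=-0.04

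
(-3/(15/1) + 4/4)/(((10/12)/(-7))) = -168/25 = -6.72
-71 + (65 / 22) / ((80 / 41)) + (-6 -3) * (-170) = 514101 / 352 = 1460.51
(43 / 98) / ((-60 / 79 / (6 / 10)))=-3397 / 9800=-0.35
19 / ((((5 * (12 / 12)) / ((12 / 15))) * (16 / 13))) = 247 / 100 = 2.47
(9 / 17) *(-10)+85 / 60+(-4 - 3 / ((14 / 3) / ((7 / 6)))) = -440 / 51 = -8.63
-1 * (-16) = 16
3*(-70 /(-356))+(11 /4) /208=44659 /74048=0.60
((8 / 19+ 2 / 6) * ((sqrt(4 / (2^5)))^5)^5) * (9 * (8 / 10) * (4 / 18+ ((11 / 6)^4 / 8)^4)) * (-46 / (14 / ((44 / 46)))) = -22948809092932857497 * sqrt(2) / 88009629542847784132269834240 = -0.00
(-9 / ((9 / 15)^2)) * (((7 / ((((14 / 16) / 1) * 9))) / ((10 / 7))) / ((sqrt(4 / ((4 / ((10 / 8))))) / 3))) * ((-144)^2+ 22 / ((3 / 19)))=-3507056 * sqrt(5) / 9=-871335.07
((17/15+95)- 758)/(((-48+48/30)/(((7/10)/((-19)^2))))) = 8687/314070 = 0.03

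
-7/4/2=-7/8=-0.88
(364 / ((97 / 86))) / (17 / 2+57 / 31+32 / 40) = 9704240 / 334941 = 28.97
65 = 65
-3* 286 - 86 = -944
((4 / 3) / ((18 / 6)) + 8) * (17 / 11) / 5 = 1292 / 495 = 2.61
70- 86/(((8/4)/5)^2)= -935/2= -467.50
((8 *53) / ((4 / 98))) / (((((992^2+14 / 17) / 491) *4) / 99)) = 2146038741 / 16729102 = 128.28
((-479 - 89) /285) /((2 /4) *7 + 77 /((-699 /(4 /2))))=-264688 /435575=-0.61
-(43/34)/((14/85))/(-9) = 215/252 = 0.85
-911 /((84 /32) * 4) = -1822 /21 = -86.76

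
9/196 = 0.05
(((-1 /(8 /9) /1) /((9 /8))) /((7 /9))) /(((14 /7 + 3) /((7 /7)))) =-9 /35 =-0.26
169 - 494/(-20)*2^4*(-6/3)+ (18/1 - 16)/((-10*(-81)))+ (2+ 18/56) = -7020323/11340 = -619.08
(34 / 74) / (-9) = -17 / 333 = -0.05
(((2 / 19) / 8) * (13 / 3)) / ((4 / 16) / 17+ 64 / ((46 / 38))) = 5083 / 4714527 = 0.00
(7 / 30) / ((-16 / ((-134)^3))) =2105341 / 60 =35089.02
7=7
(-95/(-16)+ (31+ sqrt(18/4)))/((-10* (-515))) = 3* sqrt(2)/10300+ 591/82400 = 0.01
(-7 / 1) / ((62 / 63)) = -441 / 62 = -7.11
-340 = -340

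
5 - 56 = -51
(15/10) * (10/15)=1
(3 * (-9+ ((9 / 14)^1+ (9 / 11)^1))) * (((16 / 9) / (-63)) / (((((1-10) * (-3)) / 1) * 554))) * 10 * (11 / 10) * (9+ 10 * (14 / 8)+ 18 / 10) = 24338 / 1832355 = 0.01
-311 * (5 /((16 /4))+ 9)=-12751 /4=-3187.75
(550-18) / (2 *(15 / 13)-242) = -91 / 41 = -2.22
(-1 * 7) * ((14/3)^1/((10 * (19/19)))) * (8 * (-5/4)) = 98/3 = 32.67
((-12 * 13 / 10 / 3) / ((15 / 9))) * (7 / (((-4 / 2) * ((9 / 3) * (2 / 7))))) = 637 / 50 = 12.74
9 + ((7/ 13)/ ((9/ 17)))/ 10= 10649/ 1170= 9.10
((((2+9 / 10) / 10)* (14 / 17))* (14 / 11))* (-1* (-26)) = 7.90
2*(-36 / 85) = -72 / 85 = -0.85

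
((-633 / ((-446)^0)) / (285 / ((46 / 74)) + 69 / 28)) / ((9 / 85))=-11550140 / 890541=-12.97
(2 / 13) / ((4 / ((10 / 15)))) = 1 / 39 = 0.03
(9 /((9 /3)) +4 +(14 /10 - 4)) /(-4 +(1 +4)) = 22 /5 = 4.40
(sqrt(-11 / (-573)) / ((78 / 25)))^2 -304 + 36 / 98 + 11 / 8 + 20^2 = 33393460645 / 341640936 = 97.74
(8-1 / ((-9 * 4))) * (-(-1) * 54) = 867 / 2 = 433.50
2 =2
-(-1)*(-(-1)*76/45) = 76/45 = 1.69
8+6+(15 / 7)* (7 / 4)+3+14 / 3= 25.42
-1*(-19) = 19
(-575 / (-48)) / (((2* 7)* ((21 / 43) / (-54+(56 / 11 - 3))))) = -14117975 / 155232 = -90.95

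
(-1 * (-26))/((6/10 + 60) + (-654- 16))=-130/3047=-0.04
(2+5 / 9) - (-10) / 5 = 41 / 9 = 4.56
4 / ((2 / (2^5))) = 64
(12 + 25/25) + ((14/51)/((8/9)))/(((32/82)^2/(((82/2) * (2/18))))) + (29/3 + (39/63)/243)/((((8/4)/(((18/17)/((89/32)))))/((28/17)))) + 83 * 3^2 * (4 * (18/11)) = 115335937071679/23467428864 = 4914.72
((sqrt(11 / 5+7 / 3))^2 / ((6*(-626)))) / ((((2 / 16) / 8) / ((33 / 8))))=-0.32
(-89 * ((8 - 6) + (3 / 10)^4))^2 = 3194116009681 / 100000000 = 31941.16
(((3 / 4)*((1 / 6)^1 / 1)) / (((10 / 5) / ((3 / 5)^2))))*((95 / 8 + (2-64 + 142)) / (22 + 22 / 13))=2457 / 28160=0.09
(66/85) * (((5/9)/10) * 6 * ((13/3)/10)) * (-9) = -1.01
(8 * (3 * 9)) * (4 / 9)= 96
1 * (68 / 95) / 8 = 17 / 190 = 0.09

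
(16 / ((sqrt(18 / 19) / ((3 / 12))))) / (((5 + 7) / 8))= 4* sqrt(38) / 9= 2.74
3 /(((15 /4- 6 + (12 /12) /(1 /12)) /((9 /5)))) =36 /65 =0.55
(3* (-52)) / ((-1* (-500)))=-39 / 125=-0.31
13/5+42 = 223/5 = 44.60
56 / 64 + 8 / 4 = 23 / 8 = 2.88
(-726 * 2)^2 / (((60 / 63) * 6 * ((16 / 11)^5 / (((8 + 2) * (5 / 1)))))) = 2833379.83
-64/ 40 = -8/ 5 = -1.60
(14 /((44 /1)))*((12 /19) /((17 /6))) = 0.07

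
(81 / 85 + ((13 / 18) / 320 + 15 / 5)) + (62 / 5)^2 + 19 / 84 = 541296727 / 3427200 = 157.94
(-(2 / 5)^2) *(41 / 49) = -164 / 1225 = -0.13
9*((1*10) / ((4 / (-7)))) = -315 / 2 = -157.50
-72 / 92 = -18 / 23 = -0.78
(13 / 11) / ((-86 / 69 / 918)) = -411723 / 473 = -870.45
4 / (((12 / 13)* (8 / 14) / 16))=364 / 3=121.33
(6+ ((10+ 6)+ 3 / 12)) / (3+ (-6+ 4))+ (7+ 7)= 145 / 4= 36.25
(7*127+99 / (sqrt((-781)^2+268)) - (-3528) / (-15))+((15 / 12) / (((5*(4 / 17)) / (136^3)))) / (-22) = -6645721 / 55+99*sqrt(610229) / 610229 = -120831.16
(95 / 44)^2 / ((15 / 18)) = 5415 / 968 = 5.59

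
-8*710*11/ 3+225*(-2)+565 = -62135/ 3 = -20711.67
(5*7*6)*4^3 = 13440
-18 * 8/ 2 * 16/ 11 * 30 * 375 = -12960000/ 11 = -1178181.82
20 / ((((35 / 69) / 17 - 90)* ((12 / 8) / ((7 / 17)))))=-1288 / 21107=-0.06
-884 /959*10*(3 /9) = -3.07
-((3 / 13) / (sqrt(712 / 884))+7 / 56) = -3 * sqrt(39338) / 2314 -1 / 8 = -0.38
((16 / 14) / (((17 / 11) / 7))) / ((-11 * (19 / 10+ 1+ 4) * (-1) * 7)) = 80 / 8211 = 0.01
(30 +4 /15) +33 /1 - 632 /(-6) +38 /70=1184 /7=169.14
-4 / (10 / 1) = -0.40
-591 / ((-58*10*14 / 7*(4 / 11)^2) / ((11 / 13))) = 786621 / 241280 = 3.26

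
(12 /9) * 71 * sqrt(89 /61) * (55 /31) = 15620 * sqrt(5429) /5673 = 202.87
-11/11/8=-1/8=-0.12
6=6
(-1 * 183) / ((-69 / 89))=5429 / 23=236.04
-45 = -45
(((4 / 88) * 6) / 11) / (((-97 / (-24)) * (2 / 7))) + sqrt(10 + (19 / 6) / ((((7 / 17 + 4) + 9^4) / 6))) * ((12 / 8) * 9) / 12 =252 / 11737 + 3 * sqrt(31152109029) / 148816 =3.58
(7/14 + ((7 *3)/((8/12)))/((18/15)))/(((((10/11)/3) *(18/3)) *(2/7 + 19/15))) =9.48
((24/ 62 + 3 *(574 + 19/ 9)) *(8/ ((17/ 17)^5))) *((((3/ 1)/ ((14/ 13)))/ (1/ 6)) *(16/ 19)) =802568832/ 4123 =194656.52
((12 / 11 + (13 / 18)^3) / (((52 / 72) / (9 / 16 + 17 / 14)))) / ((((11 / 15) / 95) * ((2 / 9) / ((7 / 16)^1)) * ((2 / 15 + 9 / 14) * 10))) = 62297362925 / 525105152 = 118.64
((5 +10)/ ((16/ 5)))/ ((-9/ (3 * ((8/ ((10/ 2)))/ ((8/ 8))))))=-5/ 2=-2.50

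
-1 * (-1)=1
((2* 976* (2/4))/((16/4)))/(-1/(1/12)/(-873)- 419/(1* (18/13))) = -426024/528335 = -0.81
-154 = -154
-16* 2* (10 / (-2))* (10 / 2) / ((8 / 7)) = 700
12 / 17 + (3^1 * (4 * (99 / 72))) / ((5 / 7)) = 4047 / 170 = 23.81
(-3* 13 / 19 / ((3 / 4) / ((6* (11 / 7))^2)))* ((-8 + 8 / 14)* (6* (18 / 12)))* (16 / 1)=1696121856 / 6517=260261.14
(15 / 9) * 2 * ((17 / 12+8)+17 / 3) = 905 / 18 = 50.28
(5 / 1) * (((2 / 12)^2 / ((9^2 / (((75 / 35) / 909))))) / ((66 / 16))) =50 / 51024897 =0.00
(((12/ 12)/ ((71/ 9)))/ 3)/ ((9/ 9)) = 3/ 71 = 0.04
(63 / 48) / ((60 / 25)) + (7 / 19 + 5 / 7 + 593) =594.63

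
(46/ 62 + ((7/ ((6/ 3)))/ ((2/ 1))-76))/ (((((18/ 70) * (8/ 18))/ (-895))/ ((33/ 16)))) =1187298.81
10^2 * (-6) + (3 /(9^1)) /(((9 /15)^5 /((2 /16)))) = -599.46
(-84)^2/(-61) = -7056/61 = -115.67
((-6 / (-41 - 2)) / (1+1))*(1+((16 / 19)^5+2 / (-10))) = 45441828 / 532361285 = 0.09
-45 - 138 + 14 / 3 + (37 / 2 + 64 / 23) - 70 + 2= -31057 / 138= -225.05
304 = 304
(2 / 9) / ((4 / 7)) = 7 / 18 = 0.39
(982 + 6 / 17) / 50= 334 / 17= 19.65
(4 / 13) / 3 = 4 / 39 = 0.10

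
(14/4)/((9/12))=14/3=4.67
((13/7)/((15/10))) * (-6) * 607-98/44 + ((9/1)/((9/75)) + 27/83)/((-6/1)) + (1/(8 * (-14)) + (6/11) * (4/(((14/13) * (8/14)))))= -462236777/102256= -4520.39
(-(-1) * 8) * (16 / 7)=128 / 7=18.29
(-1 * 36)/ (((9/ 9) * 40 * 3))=-0.30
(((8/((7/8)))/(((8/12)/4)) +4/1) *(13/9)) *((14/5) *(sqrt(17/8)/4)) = 1339 *sqrt(34)/90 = 86.75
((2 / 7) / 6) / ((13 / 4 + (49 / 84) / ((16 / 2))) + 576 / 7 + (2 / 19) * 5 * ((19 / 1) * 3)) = 32 / 77689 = 0.00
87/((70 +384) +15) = 87/469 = 0.19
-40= -40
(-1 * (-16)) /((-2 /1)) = -8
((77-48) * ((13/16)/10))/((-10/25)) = -377/64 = -5.89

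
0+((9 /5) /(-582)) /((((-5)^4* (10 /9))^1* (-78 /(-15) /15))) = -81 /6305000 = -0.00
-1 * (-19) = 19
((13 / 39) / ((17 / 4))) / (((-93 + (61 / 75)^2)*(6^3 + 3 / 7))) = -875 / 222954167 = -0.00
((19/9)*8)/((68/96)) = 1216/51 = 23.84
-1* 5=-5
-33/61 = -0.54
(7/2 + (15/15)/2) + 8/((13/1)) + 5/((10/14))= 151/13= 11.62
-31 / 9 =-3.44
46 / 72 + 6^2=1319 / 36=36.64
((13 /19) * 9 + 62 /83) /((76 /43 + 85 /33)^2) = 21925665729 /59898511313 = 0.37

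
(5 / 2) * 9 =45 / 2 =22.50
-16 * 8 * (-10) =1280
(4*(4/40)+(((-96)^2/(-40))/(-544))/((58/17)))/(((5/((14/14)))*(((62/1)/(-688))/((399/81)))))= -3477152/606825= -5.73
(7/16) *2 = 7/8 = 0.88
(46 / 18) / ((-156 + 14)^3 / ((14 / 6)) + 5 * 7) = -161 / 77306571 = -0.00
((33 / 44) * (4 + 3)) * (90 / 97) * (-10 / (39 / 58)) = -91350 / 1261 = -72.44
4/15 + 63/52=1153/780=1.48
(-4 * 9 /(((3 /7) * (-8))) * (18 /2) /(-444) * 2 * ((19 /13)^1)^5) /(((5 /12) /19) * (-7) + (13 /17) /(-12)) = 151158415653 /11567262122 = 13.07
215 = 215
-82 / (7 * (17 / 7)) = -82 / 17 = -4.82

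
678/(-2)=-339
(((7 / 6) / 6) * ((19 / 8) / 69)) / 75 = 133 / 1490400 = 0.00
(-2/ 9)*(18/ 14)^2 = -18/ 49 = -0.37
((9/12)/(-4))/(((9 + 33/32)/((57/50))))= -57/2675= -0.02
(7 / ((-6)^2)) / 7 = 1 / 36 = 0.03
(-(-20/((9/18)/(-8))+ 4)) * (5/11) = -1620/11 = -147.27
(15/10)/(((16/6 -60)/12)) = -27/86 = -0.31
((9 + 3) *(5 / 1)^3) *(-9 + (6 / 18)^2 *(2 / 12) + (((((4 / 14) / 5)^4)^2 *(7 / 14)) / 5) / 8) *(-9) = 10921595644529522 / 90075015625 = 121250.00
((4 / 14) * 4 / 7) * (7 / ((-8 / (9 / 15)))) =-3 / 35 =-0.09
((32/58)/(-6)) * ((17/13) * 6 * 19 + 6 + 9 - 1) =-16960/1131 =-15.00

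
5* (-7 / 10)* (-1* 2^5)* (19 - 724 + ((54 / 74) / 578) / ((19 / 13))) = -78959.90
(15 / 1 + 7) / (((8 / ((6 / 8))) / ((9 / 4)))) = 297 / 64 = 4.64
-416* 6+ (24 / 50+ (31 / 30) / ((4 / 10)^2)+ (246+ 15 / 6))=-1344337 / 600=-2240.56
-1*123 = -123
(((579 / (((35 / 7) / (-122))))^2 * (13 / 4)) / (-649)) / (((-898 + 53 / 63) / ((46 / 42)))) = 1220.15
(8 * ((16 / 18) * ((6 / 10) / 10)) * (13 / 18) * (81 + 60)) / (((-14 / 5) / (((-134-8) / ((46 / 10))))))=479.02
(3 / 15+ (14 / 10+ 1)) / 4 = 13 / 20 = 0.65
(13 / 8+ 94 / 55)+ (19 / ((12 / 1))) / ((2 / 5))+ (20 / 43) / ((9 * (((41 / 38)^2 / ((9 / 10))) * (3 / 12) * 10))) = 348660511 / 47706780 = 7.31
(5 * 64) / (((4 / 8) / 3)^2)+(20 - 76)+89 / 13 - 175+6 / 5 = 734308 / 65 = 11297.05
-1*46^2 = -2116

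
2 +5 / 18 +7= 167 / 18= 9.28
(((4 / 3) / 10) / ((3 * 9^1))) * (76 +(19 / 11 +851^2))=15934132 / 4455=3576.69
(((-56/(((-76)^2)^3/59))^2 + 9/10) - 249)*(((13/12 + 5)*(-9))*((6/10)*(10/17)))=472873821068521183702168899/98635228444425550561280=4794.17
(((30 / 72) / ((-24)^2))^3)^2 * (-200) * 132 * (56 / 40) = -6015625 / 1135928886651103739904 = -0.00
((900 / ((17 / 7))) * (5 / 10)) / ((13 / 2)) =28.51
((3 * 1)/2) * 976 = 1464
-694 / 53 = -13.09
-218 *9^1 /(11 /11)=-1962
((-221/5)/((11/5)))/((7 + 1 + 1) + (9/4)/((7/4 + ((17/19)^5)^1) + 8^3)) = -1125787894933/504557358228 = -2.23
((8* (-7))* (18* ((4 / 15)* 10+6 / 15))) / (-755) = 15456 / 3775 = 4.09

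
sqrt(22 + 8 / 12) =2*sqrt(51) / 3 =4.76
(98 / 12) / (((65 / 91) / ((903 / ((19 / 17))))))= 1755131 / 190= 9237.53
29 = 29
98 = 98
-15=-15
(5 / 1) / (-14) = -5 / 14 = -0.36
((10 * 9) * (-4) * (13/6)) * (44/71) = -34320/71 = -483.38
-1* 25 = -25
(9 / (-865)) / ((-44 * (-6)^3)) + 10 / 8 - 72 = -64625881 / 913440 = -70.75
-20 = -20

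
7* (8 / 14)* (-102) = -408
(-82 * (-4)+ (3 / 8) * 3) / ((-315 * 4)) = -2633 / 10080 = -0.26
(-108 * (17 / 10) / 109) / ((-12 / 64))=4896 / 545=8.98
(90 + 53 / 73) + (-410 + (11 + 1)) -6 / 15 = -112301 / 365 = -307.67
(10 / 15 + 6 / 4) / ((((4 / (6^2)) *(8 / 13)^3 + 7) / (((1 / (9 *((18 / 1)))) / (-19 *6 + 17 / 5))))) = -0.00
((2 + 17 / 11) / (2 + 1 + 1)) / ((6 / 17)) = 221 / 88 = 2.51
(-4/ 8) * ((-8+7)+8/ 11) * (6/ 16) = 9/ 176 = 0.05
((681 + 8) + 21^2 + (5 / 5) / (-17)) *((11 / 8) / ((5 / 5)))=211299 / 136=1553.67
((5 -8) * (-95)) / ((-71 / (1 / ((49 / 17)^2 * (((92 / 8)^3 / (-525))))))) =49419000 / 296302951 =0.17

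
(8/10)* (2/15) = 8/75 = 0.11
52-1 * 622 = -570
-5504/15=-366.93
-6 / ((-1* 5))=6 / 5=1.20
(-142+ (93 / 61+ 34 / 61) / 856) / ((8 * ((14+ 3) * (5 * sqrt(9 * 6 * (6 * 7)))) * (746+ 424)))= -0.00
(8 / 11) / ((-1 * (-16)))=1 / 22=0.05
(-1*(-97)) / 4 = 97 / 4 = 24.25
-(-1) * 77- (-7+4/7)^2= 1748/49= 35.67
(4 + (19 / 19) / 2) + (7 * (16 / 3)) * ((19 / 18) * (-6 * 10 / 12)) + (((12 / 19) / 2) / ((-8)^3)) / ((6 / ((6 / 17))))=-429853649 / 2232576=-192.54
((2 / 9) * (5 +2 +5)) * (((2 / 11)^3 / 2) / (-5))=-32 / 19965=-0.00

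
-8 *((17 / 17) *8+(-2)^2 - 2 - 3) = -56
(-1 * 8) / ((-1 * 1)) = 8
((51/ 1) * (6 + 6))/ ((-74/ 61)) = -18666/ 37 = -504.49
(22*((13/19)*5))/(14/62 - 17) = -341/76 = -4.49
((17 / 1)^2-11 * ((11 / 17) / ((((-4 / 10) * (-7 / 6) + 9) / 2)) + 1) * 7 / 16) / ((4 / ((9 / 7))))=12319929 / 135184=91.13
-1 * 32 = -32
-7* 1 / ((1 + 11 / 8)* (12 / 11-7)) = 616 / 1235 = 0.50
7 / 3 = 2.33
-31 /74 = -0.42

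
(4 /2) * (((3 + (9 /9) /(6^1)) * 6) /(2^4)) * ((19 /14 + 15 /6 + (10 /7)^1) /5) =703 /280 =2.51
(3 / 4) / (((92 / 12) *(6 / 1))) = 3 / 184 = 0.02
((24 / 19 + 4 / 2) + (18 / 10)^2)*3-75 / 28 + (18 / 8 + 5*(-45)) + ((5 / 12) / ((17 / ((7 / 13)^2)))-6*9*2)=-35984579131 / 114632700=-313.91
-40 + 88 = 48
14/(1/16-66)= -224/1055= -0.21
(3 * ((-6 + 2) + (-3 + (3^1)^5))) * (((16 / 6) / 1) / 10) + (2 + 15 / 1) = 1029 / 5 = 205.80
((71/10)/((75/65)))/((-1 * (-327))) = 923/49050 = 0.02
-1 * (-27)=27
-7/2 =-3.50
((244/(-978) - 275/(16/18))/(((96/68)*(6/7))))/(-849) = 144138869/478265472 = 0.30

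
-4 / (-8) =1 / 2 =0.50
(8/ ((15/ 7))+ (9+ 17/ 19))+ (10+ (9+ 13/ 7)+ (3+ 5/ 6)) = 152891/ 3990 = 38.32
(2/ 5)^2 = 4/ 25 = 0.16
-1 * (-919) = 919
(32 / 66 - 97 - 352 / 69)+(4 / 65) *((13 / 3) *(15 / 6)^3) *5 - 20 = -152989 / 1518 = -100.78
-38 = -38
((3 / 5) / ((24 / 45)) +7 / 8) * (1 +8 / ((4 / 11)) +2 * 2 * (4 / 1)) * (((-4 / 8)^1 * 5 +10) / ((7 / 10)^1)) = 5850 / 7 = 835.71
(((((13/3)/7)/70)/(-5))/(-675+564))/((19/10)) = 13/1550115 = 0.00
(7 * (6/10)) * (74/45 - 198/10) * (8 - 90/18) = -5719/25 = -228.76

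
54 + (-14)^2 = 250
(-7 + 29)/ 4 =11/ 2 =5.50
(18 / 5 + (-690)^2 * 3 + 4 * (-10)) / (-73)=-7141318 / 365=-19565.25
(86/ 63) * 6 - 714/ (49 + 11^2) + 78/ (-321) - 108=-104.25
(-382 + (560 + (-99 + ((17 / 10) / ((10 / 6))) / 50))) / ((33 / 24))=395102 / 6875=57.47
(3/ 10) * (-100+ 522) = 633/ 5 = 126.60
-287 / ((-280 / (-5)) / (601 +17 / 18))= -3084.97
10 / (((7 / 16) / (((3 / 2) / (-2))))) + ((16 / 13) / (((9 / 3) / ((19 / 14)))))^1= -4528 / 273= -16.59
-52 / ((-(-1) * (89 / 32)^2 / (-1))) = 53248 / 7921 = 6.72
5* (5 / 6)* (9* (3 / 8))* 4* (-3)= -168.75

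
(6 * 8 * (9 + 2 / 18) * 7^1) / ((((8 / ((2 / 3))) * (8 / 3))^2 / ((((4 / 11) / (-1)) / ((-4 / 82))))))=11767 / 528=22.29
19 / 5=3.80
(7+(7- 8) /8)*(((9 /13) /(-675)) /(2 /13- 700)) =11 /1091760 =0.00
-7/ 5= -1.40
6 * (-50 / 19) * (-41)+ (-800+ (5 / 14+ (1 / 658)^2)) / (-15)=28819990937 / 41131580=700.68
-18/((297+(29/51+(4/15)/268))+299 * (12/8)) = -205020/8497733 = -0.02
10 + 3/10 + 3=133/10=13.30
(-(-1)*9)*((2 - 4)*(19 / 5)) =-342 / 5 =-68.40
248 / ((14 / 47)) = 5828 / 7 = 832.57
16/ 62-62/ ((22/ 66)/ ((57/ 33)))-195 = -516.01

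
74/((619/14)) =1036/619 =1.67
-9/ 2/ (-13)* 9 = 81/ 26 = 3.12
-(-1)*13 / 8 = 13 / 8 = 1.62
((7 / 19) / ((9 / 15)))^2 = 1225 / 3249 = 0.38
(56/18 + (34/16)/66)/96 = 4979/152064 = 0.03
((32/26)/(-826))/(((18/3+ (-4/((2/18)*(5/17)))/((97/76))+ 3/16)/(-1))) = -62080/3737774313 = -0.00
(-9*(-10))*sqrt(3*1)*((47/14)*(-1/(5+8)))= -2115*sqrt(3)/91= -40.26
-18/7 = -2.57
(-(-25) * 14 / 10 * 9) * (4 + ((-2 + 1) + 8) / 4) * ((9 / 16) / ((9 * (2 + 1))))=2415 / 64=37.73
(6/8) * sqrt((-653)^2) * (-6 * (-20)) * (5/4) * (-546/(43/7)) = -280773675/43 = -6529620.35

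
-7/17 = -0.41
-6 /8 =-3 /4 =-0.75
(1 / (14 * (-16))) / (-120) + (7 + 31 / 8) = 292321 / 26880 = 10.88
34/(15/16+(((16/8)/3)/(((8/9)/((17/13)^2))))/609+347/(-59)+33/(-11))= -1101117472/257199989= -4.28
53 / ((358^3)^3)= 53 / 96593352556072838768128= 0.00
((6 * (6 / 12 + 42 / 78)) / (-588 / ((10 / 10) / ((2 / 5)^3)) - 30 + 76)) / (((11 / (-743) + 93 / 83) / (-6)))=-1873195875 / 463596614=-4.04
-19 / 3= -6.33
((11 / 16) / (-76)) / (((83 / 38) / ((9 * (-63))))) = 6237 / 2656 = 2.35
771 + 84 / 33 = 8509 / 11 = 773.55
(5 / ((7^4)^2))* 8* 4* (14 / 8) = 40 / 823543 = 0.00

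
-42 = -42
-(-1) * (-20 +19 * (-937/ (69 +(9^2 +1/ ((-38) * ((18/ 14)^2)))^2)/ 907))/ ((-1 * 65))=1139156522405432/ 3701710529685935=0.31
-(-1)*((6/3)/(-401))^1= -2/401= -0.00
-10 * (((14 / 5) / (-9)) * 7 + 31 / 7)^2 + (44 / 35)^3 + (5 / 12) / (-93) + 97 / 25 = -44.80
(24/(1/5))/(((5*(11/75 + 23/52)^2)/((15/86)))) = 2737800000/226876987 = 12.07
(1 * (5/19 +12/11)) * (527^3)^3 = 887323477219010105337804821/209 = 4245566876645981365252655.00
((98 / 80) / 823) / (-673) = -49 / 22155160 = -0.00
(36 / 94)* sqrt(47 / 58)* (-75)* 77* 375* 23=-448284375* sqrt(2726) / 1363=-17171991.77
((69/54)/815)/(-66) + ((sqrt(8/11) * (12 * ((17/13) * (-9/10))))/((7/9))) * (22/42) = -5508 * sqrt(22)/3185 -23/968220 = -8.11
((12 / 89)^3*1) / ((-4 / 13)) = -5616 / 704969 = -0.01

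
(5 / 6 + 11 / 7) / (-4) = -101 / 168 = -0.60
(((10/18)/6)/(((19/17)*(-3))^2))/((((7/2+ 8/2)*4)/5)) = 1445/1052676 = 0.00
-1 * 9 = -9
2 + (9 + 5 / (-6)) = 10.17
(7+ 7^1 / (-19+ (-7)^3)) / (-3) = -2527 / 1086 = -2.33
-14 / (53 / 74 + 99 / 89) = -92204 / 12043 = -7.66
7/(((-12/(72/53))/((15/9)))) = -70/53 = -1.32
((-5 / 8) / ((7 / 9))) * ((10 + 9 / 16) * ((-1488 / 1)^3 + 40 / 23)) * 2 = 72035381545335 / 1288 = 55928091261.91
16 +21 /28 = 67 /4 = 16.75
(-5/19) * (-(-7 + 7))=0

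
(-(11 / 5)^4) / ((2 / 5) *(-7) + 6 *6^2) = -14641 / 133250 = -0.11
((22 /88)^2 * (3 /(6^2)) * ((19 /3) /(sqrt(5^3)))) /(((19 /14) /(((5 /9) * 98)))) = 343 * sqrt(5) /6480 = 0.12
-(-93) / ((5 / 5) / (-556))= -51708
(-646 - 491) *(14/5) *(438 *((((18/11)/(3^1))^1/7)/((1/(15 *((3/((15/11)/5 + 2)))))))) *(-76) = 4087633248/25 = 163505329.92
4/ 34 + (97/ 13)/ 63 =3287/ 13923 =0.24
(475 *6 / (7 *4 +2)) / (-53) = -95 / 53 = -1.79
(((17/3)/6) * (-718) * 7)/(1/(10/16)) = -213605/72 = -2966.74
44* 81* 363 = 1293732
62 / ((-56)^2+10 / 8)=248 / 12549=0.02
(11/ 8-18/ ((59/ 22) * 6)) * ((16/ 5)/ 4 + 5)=3509/ 2360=1.49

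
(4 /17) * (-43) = -172 /17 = -10.12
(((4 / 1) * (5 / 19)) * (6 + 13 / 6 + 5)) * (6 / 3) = 1580 / 57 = 27.72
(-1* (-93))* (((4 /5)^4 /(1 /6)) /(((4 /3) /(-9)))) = -964224 /625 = -1542.76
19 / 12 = 1.58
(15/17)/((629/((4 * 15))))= 900/10693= 0.08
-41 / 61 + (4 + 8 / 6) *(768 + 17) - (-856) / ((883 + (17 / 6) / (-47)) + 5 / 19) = 3625880377421 / 865992783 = 4186.96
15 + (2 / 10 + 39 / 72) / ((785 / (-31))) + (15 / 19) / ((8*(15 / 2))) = 14.98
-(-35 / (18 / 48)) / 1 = 280 / 3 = 93.33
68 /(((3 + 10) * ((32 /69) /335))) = 392955 /104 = 3778.41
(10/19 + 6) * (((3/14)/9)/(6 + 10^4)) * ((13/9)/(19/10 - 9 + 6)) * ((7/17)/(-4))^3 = 98735/4438510949664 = 0.00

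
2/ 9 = 0.22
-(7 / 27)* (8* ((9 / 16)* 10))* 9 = -105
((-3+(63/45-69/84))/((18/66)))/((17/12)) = -3729/595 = -6.27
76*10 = 760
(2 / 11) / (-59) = -2 / 649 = -0.00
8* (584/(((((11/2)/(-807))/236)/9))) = -16016251392/11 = -1456022853.82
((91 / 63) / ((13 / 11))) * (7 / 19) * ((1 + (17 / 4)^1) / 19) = 539 / 4332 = 0.12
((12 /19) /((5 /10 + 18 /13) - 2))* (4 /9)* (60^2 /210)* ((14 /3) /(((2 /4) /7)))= -465920 /171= -2724.68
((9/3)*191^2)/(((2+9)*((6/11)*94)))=36481/188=194.05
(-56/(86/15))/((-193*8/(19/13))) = 1995/215774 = 0.01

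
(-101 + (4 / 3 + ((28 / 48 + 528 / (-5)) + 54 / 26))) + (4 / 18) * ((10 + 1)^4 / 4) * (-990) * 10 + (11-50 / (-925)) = -232402121201 / 28860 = -8052741.55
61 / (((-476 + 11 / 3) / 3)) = -549 / 1417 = -0.39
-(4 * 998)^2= -15936064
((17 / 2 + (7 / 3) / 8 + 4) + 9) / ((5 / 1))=523 / 120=4.36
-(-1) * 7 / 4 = 7 / 4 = 1.75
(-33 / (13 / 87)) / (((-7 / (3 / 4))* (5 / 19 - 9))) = -163647 / 60424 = -2.71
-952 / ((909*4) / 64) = -15232 / 909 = -16.76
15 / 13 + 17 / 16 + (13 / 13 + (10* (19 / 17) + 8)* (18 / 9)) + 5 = 164669 / 3536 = 46.57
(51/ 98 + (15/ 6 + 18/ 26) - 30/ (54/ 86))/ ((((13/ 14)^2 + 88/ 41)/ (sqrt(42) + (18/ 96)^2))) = -41430500 * sqrt(42)/ 2828709 - 10357625/ 20115264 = -95.43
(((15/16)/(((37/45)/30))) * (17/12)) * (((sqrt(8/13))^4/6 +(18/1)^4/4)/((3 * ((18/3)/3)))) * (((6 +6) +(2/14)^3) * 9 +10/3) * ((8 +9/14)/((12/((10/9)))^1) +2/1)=6620670881408125/100166976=66096343.78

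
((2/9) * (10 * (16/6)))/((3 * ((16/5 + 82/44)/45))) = 88000/5013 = 17.55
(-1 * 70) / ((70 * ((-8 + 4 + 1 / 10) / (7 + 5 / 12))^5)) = 17450185778125 / 701583371424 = 24.87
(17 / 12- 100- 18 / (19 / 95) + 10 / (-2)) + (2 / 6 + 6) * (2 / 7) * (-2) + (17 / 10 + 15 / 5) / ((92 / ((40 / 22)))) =-4188971 / 21252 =-197.11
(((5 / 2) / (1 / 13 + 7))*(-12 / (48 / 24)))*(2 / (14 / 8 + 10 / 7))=-2730 / 2047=-1.33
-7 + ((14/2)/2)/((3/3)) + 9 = 11/2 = 5.50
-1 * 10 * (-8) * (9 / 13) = 720 / 13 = 55.38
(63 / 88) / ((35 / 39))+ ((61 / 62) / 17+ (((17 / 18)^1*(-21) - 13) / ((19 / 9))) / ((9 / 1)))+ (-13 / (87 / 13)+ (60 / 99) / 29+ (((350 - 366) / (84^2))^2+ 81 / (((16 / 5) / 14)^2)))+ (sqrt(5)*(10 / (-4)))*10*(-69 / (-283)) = 307637876047179871 / 198784288866240 - 1725*sqrt(5) / 283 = 1533.97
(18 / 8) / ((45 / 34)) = 17 / 10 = 1.70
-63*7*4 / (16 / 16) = -1764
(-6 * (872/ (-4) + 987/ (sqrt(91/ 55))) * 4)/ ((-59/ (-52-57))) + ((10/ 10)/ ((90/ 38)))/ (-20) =513258079/ 53100-368856 * sqrt(5005)/ 767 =-24356.41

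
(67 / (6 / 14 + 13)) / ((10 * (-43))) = -469 / 40420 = -0.01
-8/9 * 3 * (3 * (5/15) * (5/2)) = -20/3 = -6.67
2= 2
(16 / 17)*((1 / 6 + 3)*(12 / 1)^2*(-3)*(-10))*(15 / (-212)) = -820800 / 901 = -910.99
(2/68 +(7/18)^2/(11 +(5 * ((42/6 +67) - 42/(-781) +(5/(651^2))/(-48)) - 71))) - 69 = -34677957149483249/502796961943170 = -68.97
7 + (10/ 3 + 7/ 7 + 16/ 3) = 16.67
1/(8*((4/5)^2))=25/128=0.20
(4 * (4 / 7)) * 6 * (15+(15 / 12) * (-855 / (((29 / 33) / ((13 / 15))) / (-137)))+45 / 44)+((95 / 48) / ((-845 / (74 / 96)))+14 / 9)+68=1722103558929913 / 869476608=1980620.92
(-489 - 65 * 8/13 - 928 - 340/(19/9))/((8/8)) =-30743/19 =-1618.05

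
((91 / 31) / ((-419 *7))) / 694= -13 / 9014366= -0.00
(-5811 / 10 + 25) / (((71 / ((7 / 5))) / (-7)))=272489 / 3550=76.76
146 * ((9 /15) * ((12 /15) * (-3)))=-5256 /25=-210.24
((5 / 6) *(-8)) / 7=-20 / 21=-0.95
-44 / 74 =-22 / 37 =-0.59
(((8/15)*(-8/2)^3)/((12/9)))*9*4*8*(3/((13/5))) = -110592/13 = -8507.08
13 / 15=0.87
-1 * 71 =-71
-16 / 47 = -0.34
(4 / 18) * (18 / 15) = 4 / 15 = 0.27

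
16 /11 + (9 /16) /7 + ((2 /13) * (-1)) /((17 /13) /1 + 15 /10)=133115 /89936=1.48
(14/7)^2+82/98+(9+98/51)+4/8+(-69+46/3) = -186967/4998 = -37.41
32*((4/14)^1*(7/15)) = 64/15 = 4.27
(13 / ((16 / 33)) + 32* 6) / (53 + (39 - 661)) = -3501 / 9104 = -0.38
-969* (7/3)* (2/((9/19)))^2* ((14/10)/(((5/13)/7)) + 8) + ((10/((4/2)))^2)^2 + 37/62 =-6272198023/4650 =-1348859.79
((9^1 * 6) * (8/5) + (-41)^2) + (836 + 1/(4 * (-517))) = 26919151/10340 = 2603.40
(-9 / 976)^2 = 81 / 952576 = 0.00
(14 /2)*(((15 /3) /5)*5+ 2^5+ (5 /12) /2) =6251 /24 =260.46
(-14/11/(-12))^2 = 49/4356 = 0.01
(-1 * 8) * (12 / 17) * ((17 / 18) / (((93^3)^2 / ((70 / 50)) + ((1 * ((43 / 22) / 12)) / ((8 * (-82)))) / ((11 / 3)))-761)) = -0.00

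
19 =19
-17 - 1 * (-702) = 685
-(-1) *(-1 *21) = -21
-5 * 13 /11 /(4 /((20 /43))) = -325 /473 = -0.69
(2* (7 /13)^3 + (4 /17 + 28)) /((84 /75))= 13327775 /522886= 25.49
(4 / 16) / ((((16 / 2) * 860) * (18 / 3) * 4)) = 1 / 660480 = 0.00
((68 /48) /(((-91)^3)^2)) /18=0.00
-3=-3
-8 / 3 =-2.67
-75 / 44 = -1.70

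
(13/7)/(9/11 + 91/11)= 143/700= 0.20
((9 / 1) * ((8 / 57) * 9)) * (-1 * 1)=-216 / 19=-11.37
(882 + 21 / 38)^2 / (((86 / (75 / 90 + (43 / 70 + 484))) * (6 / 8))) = 454998066418 / 77615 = 5862243.98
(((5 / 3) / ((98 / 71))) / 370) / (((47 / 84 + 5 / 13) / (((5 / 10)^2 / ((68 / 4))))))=923 / 18157972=0.00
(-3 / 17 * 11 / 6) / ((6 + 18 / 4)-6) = -0.07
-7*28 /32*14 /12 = -343 /48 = -7.15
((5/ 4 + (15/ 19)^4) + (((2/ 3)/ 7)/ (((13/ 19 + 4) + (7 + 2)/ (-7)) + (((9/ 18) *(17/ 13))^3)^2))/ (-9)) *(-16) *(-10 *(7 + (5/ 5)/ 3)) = 2893348187620299748240/ 1507821583580751429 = 1918.89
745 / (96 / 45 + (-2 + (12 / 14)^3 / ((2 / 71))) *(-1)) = -3833025 / 93754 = -40.88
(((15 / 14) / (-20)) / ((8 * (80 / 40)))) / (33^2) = -1 / 325248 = -0.00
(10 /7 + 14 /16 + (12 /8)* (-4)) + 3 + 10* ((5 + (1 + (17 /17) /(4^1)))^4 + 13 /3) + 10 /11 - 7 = 452252467 /29568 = 15295.34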